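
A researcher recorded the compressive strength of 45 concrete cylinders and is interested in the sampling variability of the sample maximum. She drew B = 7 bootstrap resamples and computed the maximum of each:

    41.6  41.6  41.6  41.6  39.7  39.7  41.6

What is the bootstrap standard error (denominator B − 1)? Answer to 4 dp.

Bootstrap SE is the standard deviation of the 7 replicate maximums.
Mean of replicates: (41.6 + 41.6 + 41.6 + 41.6 + 39.7 + 39.7 + 41.6) / 7 = 287.40000 / 7 = 41.05714
Sum of squared deviations: (+0.54286)² + (+0.54286)² + (+0.54286)² + (+0.54286)² + (−1.35714)² + (−1.35714)² + (+0.54286)² = 5.15714
Variance = 5.15714 / 6 = 0.85952
SE* = √0.85952

SE* = 0.9271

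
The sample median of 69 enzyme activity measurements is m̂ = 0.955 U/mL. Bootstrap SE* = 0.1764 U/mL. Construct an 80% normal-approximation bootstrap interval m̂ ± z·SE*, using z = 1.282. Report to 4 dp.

(0.7289, 1.1811)

Margin = 1.282 × 0.1764 = 0.22614
Interval: 0.955 ± 0.22614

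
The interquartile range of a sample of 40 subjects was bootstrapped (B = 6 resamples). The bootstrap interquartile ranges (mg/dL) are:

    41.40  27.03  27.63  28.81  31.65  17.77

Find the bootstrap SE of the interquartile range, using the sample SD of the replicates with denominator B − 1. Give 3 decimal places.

Bootstrap SE is the standard deviation of the 6 replicate interquartile ranges.
Mean of replicates: (41.40 + 27.03 + 27.63 + 28.81 + 31.65 + 17.77) / 6 = 174.2900 / 6 = 29.0483
Sum of squared deviations: (+12.3517)² + (−2.0183)² + (−1.4183)² + (−0.2383)² + (+2.6017)² + (−11.2783)² = 292.6753
Variance = 292.6753 / 5 = 58.5351
SE* = √58.5351

SE* = 7.651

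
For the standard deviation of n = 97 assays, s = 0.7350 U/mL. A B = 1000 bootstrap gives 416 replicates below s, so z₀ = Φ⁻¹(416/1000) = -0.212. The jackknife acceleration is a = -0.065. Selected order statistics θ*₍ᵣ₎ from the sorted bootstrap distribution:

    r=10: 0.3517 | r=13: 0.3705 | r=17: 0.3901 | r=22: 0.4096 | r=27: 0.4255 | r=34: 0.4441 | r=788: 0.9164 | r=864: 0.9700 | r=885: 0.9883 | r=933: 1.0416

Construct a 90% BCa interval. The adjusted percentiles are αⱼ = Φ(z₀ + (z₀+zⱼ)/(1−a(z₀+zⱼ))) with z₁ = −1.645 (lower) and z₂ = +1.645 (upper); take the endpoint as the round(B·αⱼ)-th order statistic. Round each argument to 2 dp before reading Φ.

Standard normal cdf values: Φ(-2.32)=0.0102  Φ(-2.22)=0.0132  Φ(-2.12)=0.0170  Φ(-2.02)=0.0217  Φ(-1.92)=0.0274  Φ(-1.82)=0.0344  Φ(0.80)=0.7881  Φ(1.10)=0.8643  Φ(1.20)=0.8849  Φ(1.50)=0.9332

Lower: z₀ + z₁ = -0.212 + (-1.645) = -1.857; 1 − a(z₀+z₁) = 1 − (-0.065)(-1.857) = 0.8793; argument = -0.212 + (-1.857)/0.8793 = -2.3239 → -2.32.
α₁ = Φ(-2.32) = 0.0102; rank = round(1000 × 0.0102) = 10; θ*₍10₎ = 0.3517.
Upper: z₀ + z₂ = 1.433; 1 − a(z₀+z₂) = 1.0931; argument = 1.0989 → 1.10; α₂ = 0.8643; rank = 864; θ*₍864₎ = 0.9700.

(0.3517, 0.9700)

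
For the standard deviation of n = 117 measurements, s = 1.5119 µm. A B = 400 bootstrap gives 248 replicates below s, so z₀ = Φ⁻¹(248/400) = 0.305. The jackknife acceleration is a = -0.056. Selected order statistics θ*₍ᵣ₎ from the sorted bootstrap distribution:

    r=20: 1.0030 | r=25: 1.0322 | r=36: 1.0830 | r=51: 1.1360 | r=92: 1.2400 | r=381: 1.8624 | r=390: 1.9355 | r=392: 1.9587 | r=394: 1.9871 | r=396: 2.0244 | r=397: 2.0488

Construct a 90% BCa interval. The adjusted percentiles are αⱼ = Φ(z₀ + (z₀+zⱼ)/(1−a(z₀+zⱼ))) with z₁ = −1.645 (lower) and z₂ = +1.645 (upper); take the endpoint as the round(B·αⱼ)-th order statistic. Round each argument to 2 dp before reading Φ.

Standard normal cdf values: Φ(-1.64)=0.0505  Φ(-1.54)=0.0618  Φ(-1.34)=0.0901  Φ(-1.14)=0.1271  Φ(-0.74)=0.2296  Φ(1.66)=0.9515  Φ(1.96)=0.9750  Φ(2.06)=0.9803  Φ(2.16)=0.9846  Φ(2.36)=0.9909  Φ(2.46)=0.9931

Lower: z₀ + z₁ = 0.305 + (-1.645) = -1.340; 1 − a(z₀+z₁) = 1 − (-0.056)(-1.340) = 0.9250; argument = 0.305 + (-1.340)/0.9250 = -1.1437 → -1.14.
α₁ = Φ(-1.14) = 0.1271; rank = round(400 × 0.1271) = 51; θ*₍51₎ = 1.1360.
Upper: z₀ + z₂ = 1.950; 1 − a(z₀+z₂) = 1.1092; argument = 2.0630 → 2.06; α₂ = 0.9803; rank = 392; θ*₍392₎ = 1.9587.

(1.1360, 1.9587)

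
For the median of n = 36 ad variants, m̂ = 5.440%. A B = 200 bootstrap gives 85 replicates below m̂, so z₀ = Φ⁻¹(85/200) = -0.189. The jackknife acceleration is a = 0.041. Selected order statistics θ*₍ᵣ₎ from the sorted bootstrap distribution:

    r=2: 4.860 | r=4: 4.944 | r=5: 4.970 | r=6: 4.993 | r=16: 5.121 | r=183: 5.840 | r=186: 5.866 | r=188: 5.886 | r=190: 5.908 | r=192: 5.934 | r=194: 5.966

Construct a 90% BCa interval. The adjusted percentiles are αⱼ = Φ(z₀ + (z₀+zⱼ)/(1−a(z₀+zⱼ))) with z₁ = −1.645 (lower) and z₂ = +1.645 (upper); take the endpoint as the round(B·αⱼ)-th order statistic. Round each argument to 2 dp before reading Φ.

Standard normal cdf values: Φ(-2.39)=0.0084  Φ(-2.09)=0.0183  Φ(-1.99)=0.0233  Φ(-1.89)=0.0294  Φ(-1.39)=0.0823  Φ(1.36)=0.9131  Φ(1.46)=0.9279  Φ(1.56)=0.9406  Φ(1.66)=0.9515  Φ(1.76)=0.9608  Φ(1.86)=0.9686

(4.993, 5.840)

Lower: z₀ + z₁ = -0.189 + (-1.645) = -1.834; 1 − a(z₀+z₁) = 1 − (0.041)(-1.834) = 1.0752; argument = -0.189 + (-1.834)/1.0752 = -1.8947 → -1.89.
α₁ = Φ(-1.89) = 0.0294; rank = round(200 × 0.0294) = 6; θ*₍6₎ = 4.993.
Upper: z₀ + z₂ = 1.456; 1 − a(z₀+z₂) = 0.9403; argument = 1.3594 → 1.36; α₂ = 0.9131; rank = 183; θ*₍183₎ = 5.840.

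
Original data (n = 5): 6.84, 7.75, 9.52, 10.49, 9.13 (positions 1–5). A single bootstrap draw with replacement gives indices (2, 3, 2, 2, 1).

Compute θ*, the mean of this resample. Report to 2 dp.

Resample values: 7.75, 9.52, 7.75, 7.75, 6.84.
Mean = (7.75 + 9.52 + 7.75 + 7.75 + 6.84) / 5 = 39.610 / 5 = 7.92

θ* = 7.92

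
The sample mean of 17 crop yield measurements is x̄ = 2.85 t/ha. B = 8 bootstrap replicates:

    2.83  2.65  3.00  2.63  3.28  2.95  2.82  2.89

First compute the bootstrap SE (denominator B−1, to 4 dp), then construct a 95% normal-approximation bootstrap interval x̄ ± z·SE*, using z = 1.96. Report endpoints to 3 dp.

Mean of replicates = 2.8813; sum of squared deviations = 0.3009; SE* = √(0.3009/7) = 0.2073
Margin = 1.96 × 0.2073 = 0.4063
Interval: 2.85 ± 0.4063

(2.444, 3.256)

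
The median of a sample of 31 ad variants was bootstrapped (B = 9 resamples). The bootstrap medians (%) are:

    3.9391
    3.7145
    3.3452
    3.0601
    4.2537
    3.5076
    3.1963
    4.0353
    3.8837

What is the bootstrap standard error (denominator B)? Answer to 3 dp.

Bootstrap SE is the standard deviation of the 9 replicate medians.
Mean of replicates: (3.9391 + 3.7145 + 3.3452 + 3.0601 + 4.2537 + 3.5076 + 3.1963 + 4.0353 + 3.8837) / 9 = 32.93550 / 9 = 3.65950
Sum of squared deviations: (+0.27960)² + (+0.05500)² + (−0.31430)² + (−0.59940)² + (+0.59420)² + (−0.15190)² + (−0.46320)² + (+0.37580)² + (+0.22420)² = 1.32146
Variance = 1.32146 / 9 = 0.14683
SE* = √0.14683

SE* = 0.383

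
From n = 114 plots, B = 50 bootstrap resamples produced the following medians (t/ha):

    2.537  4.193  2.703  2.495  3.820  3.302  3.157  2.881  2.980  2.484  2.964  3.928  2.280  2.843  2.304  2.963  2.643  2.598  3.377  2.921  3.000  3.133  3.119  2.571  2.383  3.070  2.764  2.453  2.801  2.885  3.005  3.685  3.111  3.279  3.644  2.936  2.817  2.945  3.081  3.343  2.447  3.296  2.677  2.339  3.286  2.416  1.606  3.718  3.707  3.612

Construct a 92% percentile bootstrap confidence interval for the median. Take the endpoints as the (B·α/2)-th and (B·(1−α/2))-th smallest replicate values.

(2.280, 3.820)

Sorted replicates: 1.606, 2.280, 2.304, 2.339, 2.383, 2.416, 2.447, 2.453, 2.484, 2.495, 2.537, 2.571, 2.598, 2.643, 2.677, 2.703, 2.764, 2.801, 2.817, 2.843, 2.881, 2.885, 2.921, 2.936, 2.945, 2.963, 2.964, 2.980, 3.000, 3.005, 3.070, 3.081, 3.111, 3.119, 3.133, 3.157, 3.279, 3.286, 3.296, 3.302, 3.343, 3.377, 3.612, 3.644, 3.685, 3.707, 3.718, 3.820, 3.928, 4.193
α = 0.08; lower rank = 50 × 0.040 = 2; upper rank = 50 × 0.960 = 48.
The 2nd smallest replicate is 2.280; the 48th is 3.820.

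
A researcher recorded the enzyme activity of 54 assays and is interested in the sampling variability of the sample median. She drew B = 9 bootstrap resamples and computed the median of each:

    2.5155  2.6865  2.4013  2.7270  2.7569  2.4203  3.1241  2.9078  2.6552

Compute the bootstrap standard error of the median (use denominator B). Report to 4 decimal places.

SE* = 0.2184

Bootstrap SE is the standard deviation of the 9 replicate medians.
Mean of replicates: (2.5155 + 2.6865 + 2.4013 + 2.7270 + 2.7569 + 2.4203 + 3.1241 + 2.9078 + 2.6552) / 9 = 24.19460 / 9 = 2.68829
Sum of squared deviations: (−0.17279)² + (−0.00179)² + (−0.28699)² + (+0.03871)² + (+0.06861)² + (−0.26799)² + (+0.43581)² + (+0.21951)² + (−0.03309)² = 0.42946
Variance = 0.42946 / 9 = 0.04772
SE* = √0.04772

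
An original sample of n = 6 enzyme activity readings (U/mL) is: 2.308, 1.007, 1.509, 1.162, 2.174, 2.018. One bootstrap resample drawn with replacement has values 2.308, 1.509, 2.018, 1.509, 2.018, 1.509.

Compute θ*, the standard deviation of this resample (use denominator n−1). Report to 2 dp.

Mean = 1.8118; sum of squared deviations = 0.6063
s² = 0.6063 / 5 = 0.1213
s = √0.1213 = 0.35

θ* = 0.35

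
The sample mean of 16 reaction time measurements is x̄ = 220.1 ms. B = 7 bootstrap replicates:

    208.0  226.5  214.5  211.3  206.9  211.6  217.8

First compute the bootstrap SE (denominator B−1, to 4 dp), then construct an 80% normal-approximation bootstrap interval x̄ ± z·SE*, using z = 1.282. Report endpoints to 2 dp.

Mean of replicates = 213.8000; sum of squared deviations = 270.1200; SE* = √(270.1200/6) = 6.7097
Margin = 1.282 × 6.7097 = 8.602
Interval: 220.1 ± 8.602

(211.50, 228.70)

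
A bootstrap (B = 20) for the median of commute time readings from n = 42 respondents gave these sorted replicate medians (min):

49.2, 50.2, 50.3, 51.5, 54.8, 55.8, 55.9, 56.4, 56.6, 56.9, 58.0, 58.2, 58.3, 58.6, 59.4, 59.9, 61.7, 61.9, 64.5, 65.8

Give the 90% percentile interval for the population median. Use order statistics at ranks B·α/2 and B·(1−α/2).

α = 0.10; lower rank = 20 × 0.050 = 1; upper rank = 20 × 0.950 = 19.
The 1st smallest replicate is 49.2; the 19th is 64.5.

(49.2, 64.5)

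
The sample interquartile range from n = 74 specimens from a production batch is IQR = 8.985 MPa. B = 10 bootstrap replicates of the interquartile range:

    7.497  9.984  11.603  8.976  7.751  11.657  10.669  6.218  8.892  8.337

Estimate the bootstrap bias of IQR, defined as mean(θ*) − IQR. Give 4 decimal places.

mean(θ*) = (7.497 + 9.984 + 11.603 + 8.976 + 7.751 + 11.657 + 10.669 + 6.218 + 8.892 + 8.337) / 10 = 9.15840
bias = 9.15840 − 8.985

bias = +0.1734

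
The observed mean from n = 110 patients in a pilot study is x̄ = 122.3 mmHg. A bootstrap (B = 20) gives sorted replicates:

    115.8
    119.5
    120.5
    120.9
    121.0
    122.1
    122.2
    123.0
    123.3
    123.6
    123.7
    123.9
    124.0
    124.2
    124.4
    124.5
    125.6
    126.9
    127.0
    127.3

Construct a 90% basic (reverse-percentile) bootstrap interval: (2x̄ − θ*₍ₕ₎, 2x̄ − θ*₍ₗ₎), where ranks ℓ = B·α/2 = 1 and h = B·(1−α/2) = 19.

Percentile endpoints at ranks 1 and 19: θ*₍1₎ = 115.8, θ*₍19₎ = 127.0.
Basic interval reflects these around x̄:
  lower = 2 × 122.3 − 127.0 = 117.6
  upper = 2 × 122.3 − 115.8 = 128.8

(117.6, 128.8)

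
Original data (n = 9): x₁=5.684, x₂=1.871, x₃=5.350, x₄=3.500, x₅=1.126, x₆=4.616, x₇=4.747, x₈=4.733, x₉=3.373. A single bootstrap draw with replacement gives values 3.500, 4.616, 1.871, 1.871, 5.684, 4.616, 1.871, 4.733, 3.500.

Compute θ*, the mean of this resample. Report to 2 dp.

θ* = 3.58

Mean = (3.500 + 4.616 + 1.871 + 1.871 + 5.684 + 4.616 + 1.871 + 4.733 + 3.500) / 9 = 32.2620 / 9 = 3.58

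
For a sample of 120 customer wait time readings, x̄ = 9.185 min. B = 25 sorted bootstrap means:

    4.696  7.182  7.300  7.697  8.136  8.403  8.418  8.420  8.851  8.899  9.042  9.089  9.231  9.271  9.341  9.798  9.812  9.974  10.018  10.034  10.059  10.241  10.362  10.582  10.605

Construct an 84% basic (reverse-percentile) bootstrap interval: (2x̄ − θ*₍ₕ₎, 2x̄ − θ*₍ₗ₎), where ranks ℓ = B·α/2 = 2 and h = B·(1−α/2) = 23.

(8.008, 11.188)

Percentile endpoints at ranks 2 and 23: θ*₍2₎ = 7.182, θ*₍23₎ = 10.362.
Basic interval reflects these around x̄:
  lower = 2 × 9.185 − 10.362 = 8.008
  upper = 2 × 9.185 − 7.182 = 11.188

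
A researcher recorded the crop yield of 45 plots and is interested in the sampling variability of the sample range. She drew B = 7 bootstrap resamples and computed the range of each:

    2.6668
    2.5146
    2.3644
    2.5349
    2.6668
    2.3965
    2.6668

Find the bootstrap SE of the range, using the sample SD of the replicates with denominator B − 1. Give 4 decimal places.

Bootstrap SE is the standard deviation of the 7 replicate ranges.
Mean of replicates: (2.6668 + 2.5146 + 2.3644 + 2.5349 + 2.6668 + 2.3965 + 2.6668) / 7 = 17.81080 / 7 = 2.54440
Sum of squared deviations: (+0.12240)² + (−0.02980)² + (−0.18000)² + (−0.00950)² + (+0.12240)² + (−0.14790)² + (+0.12240)² = 0.10020
Variance = 0.10020 / 6 = 0.01670
SE* = √0.01670

SE* = 0.1292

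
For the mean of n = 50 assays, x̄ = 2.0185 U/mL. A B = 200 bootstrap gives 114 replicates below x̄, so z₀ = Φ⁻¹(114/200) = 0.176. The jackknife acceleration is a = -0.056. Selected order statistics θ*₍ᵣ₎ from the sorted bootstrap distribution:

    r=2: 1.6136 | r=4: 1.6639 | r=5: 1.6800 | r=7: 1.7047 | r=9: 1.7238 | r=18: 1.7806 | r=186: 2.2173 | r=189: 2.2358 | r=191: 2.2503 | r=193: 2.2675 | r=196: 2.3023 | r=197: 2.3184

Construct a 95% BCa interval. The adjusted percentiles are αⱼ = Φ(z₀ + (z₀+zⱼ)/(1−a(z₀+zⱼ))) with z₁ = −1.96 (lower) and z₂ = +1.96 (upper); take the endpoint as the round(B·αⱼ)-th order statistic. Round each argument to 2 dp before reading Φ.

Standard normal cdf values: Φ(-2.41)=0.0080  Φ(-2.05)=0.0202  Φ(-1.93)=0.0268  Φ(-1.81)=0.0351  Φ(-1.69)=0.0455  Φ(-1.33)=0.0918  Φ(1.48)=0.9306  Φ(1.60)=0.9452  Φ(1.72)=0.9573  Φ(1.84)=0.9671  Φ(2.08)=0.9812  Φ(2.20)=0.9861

Lower: z₀ + z₁ = 0.176 + (-1.960) = -1.784; 1 − a(z₀+z₁) = 1 − (-0.056)(-1.784) = 0.9001; argument = 0.176 + (-1.784)/0.9001 = -1.8060 → -1.81.
α₁ = Φ(-1.81) = 0.0351; rank = round(200 × 0.0351) = 7; θ*₍7₎ = 1.7047.
Upper: z₀ + z₂ = 2.136; 1 − a(z₀+z₂) = 1.1196; argument = 2.0838 → 2.08; α₂ = 0.9812; rank = 196; θ*₍196₎ = 2.3023.

(1.7047, 2.3023)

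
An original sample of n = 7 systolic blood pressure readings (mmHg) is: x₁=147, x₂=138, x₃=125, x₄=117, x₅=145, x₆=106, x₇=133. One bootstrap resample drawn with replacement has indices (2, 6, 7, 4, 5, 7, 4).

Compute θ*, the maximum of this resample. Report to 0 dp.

Resample values: 138, 106, 133, 117, 145, 133, 117.
Maximum = 145

θ* = 145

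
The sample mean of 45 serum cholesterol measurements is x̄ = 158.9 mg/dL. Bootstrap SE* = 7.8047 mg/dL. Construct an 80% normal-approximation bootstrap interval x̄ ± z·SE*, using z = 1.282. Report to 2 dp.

Margin = 1.282 × 7.8047 = 10.006
Interval: 158.9 ± 10.006

(148.89, 168.91)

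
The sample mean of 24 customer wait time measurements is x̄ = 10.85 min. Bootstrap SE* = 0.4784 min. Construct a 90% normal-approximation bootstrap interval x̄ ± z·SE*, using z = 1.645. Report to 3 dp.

Margin = 1.645 × 0.4784 = 0.7870
Interval: 10.85 ± 0.7870

(10.063, 11.637)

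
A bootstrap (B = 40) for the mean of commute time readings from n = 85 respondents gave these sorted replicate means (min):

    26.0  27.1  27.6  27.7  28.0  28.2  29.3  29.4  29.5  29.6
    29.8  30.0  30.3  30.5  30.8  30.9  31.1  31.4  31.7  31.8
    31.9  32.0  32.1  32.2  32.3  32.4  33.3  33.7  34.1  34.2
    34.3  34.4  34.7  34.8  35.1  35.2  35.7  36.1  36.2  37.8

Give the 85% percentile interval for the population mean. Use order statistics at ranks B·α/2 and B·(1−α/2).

(27.6, 35.7)

α = 0.15; lower rank = 40 × 0.075 = 3; upper rank = 40 × 0.925 = 37.
The 3rd smallest replicate is 27.6; the 37th is 35.7.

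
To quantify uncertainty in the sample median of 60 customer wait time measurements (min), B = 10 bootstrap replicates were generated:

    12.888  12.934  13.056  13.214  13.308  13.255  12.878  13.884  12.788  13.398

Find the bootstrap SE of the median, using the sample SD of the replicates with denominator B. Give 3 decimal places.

Bootstrap SE is the standard deviation of the 10 replicate medians.
Mean of replicates: (12.888 + 12.934 + 13.056 + 13.214 + 13.308 + 13.255 + 12.878 + 13.884 + 12.788 + 13.398) / 10 = 131.6030 / 10 = 13.1603
Sum of squared deviations: (−0.2723)² + (−0.2263)² + (−0.1043)² + (+0.0537)² + (+0.1477)² + (+0.0947)² + (−0.2823)² + (+0.7237)² + (−0.3723)² + (+0.2377)² = 0.9684
Variance = 0.9684 / 10 = 0.0968
SE* = √0.0968

SE* = 0.311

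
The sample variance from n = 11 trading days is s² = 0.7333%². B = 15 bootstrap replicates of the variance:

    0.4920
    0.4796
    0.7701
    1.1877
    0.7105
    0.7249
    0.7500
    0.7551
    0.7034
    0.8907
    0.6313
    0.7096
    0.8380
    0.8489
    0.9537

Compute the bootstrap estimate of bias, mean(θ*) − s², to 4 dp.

mean(θ*) = (0.4920 + 0.4796 + 0.7701 + 1.1877 + 0.7105 + 0.7249 + 0.7500 + 0.7551 + 0.7034 + 0.8907 + 0.6313 + 0.7096 + 0.8380 + 0.8489 + 0.9537) / 15 = 0.76303
bias = 0.76303 − 0.7333

bias = +0.0297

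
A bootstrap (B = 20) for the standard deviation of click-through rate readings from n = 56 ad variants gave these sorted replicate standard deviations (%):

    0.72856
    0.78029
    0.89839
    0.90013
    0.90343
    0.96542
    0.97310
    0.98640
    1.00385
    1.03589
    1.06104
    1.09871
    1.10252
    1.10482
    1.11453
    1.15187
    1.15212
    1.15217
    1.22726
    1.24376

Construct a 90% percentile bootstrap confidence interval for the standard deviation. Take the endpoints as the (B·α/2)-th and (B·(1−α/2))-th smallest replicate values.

α = 0.10; lower rank = 20 × 0.050 = 1; upper rank = 20 × 0.950 = 19.
The 1st smallest replicate is 0.72856; the 19th is 1.22726.

(0.72856, 1.22726)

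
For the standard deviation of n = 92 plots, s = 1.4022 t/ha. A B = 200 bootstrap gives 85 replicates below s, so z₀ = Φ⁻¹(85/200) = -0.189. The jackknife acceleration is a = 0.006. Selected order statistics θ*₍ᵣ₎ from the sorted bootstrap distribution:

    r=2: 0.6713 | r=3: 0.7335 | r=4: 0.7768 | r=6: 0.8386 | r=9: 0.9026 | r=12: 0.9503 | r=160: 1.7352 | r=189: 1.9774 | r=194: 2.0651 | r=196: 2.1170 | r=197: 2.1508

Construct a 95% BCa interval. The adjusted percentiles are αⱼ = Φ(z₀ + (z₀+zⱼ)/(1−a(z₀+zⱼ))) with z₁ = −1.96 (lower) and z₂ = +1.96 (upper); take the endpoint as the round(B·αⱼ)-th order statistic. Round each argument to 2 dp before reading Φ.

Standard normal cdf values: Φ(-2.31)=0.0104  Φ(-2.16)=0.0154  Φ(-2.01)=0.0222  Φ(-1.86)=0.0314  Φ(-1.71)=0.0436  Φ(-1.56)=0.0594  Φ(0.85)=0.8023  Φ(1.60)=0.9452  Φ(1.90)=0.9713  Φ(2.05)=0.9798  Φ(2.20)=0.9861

Lower: z₀ + z₁ = -0.189 + (-1.960) = -2.149; 1 − a(z₀+z₁) = 1 − (0.006)(-2.149) = 1.0129; argument = -0.189 + (-2.149)/1.0129 = -2.3106 → -2.31.
α₁ = Φ(-2.31) = 0.0104; rank = round(200 × 0.0104) = 2; θ*₍2₎ = 0.6713.
Upper: z₀ + z₂ = 1.771; 1 − a(z₀+z₂) = 0.9894; argument = 1.6010 → 1.60; α₂ = 0.9452; rank = 189; θ*₍189₎ = 1.9774.

(0.6713, 1.9774)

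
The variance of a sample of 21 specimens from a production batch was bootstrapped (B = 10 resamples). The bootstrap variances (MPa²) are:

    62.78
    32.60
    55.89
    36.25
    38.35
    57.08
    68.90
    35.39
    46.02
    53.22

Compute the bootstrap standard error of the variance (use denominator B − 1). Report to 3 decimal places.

SE* = 12.712

Bootstrap SE is the standard deviation of the 10 replicate variances.
Mean of replicates: (62.78 + 32.60 + 55.89 + 36.25 + 38.35 + 57.08 + 68.90 + 35.39 + 46.02 + 53.22) / 10 = 486.4800 / 10 = 48.6480
Sum of squared deviations: (+14.1320)² + (−16.0480)² + (+7.2420)² + (−12.3980)² + (−10.2980)² + (+8.4320)² + (+20.2520)² + (−13.2580)² + (−2.6280)² + (+4.5720)² = 1454.2838
Variance = 1454.2838 / 9 = 161.5871
SE* = √161.5871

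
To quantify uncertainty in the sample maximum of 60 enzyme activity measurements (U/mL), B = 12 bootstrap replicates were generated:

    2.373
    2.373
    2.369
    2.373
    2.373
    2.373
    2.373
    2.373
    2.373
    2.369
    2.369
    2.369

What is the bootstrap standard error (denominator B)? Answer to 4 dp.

Bootstrap SE is the standard deviation of the 12 replicate maximums.
Mean of replicates: (2.373 + 2.373 + 2.369 + 2.373 + 2.373 + 2.373 + 2.373 + 2.373 + 2.373 + 2.369 + 2.369 + 2.369) / 12 = 28.4600000 / 12 = 2.3716667
Sum of squared deviations: (+0.0013333)² + (+0.0013333)² + (−0.0026667)² + (+0.0013333)² + (+0.0013333)² + (+0.0013333)² + (+0.0013333)² + (+0.0013333)² + (+0.0013333)² + (−0.0026667)² + (−0.0026667)² + (−0.0026667)² = 0.0000427
Variance = 0.0000427 / 12 = 0.0000036
SE* = √0.0000036

SE* = 0.0019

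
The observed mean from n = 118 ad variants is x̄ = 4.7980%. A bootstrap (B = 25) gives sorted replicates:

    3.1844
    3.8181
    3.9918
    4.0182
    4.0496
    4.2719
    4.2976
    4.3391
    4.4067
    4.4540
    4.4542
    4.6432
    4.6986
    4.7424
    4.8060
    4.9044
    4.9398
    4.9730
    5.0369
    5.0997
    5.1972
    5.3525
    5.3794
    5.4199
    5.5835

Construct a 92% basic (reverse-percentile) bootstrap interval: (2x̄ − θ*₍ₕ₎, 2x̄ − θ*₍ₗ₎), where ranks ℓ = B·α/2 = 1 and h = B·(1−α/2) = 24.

(4.1761, 6.4116)

Percentile endpoints at ranks 1 and 24: θ*₍1₎ = 3.1844, θ*₍24₎ = 5.4199.
Basic interval reflects these around x̄:
  lower = 2 × 4.7980 − 5.4199 = 4.1761
  upper = 2 × 4.7980 − 3.1844 = 6.4116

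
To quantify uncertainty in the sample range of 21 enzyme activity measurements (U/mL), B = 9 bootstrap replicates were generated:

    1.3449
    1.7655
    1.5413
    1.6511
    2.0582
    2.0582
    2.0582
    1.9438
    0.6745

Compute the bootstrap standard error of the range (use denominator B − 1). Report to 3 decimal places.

Bootstrap SE is the standard deviation of the 9 replicate ranges.
Mean of replicates: (1.3449 + 1.7655 + 1.5413 + 1.6511 + 2.0582 + 2.0582 + 2.0582 + 1.9438 + 0.6745) / 9 = 15.09570 / 9 = 1.67730
Sum of squared deviations: (−0.33240)² + (+0.08820)² + (−0.13600)² + (−0.02620)² + (+0.38090)² + (+0.38090)² + (+0.38090)² + (+0.26650)² + (−1.00280)² = 1.64934
Variance = 1.64934 / 8 = 0.20617
SE* = √0.20617

SE* = 0.454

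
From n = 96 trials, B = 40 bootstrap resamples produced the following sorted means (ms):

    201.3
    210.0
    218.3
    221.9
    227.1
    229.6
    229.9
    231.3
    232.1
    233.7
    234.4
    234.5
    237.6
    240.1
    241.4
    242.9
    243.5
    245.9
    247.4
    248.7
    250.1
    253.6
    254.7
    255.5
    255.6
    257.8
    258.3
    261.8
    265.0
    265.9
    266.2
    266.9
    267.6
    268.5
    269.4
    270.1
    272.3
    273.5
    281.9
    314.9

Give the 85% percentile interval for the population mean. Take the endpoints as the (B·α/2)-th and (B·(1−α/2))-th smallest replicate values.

(218.3, 272.3)

α = 0.15; lower rank = 40 × 0.075 = 3; upper rank = 40 × 0.925 = 37.
The 3rd smallest replicate is 218.3; the 37th is 272.3.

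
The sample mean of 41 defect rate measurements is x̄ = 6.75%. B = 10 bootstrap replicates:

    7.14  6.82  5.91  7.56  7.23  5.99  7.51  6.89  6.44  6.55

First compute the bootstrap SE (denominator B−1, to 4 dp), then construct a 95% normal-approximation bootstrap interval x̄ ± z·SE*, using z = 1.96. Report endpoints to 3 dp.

Mean of replicates = 6.8040; sum of squared deviations = 3.0308; SE* = √(3.0308/9) = 0.5803
Margin = 1.96 × 0.5803 = 1.1374
Interval: 6.75 ± 1.1374

(5.613, 7.887)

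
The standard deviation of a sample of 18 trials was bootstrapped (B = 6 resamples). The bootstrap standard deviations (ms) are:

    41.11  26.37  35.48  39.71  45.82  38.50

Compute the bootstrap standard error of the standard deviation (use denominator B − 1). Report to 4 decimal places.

Bootstrap SE is the standard deviation of the 6 replicate standard deviations.
Mean of replicates: (41.11 + 26.37 + 35.48 + 39.71 + 45.82 + 38.50) / 6 = 226.99000 / 6 = 37.83167
Sum of squared deviations: (+3.27833)² + (−11.46167)² + (−2.35167)² + (+1.87833)² + (+7.98833)² + (+0.66833)² = 215.43588
Variance = 215.43588 / 5 = 43.08718
SE* = √43.08718

SE* = 6.5641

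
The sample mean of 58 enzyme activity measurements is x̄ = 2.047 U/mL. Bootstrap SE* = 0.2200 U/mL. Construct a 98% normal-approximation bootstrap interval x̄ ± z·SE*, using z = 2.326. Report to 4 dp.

Margin = 2.326 × 0.2200 = 0.51172
Interval: 2.047 ± 0.51172

(1.5353, 2.5587)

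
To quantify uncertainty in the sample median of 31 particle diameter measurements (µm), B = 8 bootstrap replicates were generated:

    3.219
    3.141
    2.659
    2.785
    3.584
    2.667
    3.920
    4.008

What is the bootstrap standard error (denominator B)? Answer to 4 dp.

Bootstrap SE is the standard deviation of the 8 replicate medians.
Mean of replicates: (3.219 + 3.141 + 2.659 + 2.785 + 3.584 + 2.667 + 3.920 + 4.008) / 8 = 25.98300 / 8 = 3.24788
Sum of squared deviations: (−0.02888)² + (−0.10688)² + (−0.58888)² + (−0.46287)² + (+0.33613)² + (−0.58088)² + (+0.67212)² + (+0.76012)² = 2.05322
Variance = 2.05322 / 8 = 0.25665
SE* = √0.25665

SE* = 0.5066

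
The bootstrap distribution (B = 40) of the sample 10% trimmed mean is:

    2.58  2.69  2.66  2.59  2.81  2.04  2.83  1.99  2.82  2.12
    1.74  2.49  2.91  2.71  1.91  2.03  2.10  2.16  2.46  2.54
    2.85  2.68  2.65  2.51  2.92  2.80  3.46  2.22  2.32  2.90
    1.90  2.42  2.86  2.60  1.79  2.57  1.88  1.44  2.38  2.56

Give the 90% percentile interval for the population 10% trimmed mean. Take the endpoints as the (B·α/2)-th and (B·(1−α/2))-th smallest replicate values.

(1.74, 2.91)

Sorted replicates: 1.44, 1.74, 1.79, 1.88, 1.90, 1.91, 1.99, 2.03, 2.04, 2.10, 2.12, 2.16, 2.22, 2.32, 2.38, 2.42, 2.46, 2.49, 2.51, 2.54, 2.56, 2.57, 2.58, 2.59, 2.60, 2.65, 2.66, 2.68, 2.69, 2.71, 2.80, 2.81, 2.82, 2.83, 2.85, 2.86, 2.90, 2.91, 2.92, 3.46
α = 0.10; lower rank = 40 × 0.050 = 2; upper rank = 40 × 0.950 = 38.
The 2nd smallest replicate is 1.74; the 38th is 2.91.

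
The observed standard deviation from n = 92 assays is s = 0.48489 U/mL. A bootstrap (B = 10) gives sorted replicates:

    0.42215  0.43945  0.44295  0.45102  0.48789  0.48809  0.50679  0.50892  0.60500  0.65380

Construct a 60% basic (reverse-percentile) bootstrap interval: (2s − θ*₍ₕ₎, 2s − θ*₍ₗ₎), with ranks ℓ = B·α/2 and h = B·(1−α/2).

Percentile endpoints at ranks 2 and 8: θ*₍2₎ = 0.43945, θ*₍8₎ = 0.50892.
Basic interval reflects these around s:
  lower = 2 × 0.48489 − 0.50892 = 0.46086
  upper = 2 × 0.48489 − 0.43945 = 0.53033

(0.46086, 0.53033)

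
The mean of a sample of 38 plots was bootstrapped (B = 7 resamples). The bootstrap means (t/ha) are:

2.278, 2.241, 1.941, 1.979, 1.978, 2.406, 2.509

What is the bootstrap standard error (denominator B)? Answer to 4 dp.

Bootstrap SE is the standard deviation of the 7 replicate means.
Mean of replicates: (2.278 + 2.241 + 1.941 + 1.979 + 1.978 + 2.406 + 2.509) / 7 = 15.33200 / 7 = 2.19029
Sum of squared deviations: (+0.08771)² + (+0.05071)² + (−0.24929)² + (−0.21129)² + (−0.21229)² + (+0.21571)² + (+0.31871)² = 0.31023
Variance = 0.31023 / 7 = 0.04432
SE* = √0.04432

SE* = 0.2105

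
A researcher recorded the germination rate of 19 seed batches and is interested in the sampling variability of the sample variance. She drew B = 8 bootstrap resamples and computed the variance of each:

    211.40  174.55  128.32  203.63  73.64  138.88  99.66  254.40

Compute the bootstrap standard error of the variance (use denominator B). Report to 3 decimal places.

SE* = 57.244

Bootstrap SE is the standard deviation of the 8 replicate variances.
Mean of replicates: (211.40 + 174.55 + 128.32 + 203.63 + 73.64 + 138.88 + 99.66 + 254.40) / 8 = 1284.4800 / 8 = 160.5600
Sum of squared deviations: (+50.8400)² + (+13.9900)² + (−32.2400)² + (+43.0700)² + (−86.9200)² + (−21.6800)² + (−60.9000)² + (+93.8400)² = 26214.7326
Variance = 26214.7326 / 8 = 3276.8416
SE* = √3276.8416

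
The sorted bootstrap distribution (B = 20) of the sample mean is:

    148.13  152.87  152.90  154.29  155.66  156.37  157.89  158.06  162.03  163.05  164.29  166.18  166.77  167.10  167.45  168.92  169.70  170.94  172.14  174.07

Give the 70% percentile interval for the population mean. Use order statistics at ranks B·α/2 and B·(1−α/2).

α = 0.30; lower rank = 20 × 0.150 = 3; upper rank = 20 × 0.850 = 17.
The 3rd smallest replicate is 152.90; the 17th is 169.70.

(152.90, 169.70)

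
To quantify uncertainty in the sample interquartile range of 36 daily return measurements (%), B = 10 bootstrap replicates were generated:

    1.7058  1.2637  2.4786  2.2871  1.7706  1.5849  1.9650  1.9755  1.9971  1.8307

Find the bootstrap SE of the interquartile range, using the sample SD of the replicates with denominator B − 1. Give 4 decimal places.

Bootstrap SE is the standard deviation of the 10 replicate interquartile ranges.
Mean of replicates: (1.7058 + 1.2637 + 2.4786 + 2.2871 + 1.7706 + 1.5849 + 1.9650 + 1.9755 + 1.9971 + 1.8307) / 10 = 18.85900 / 10 = 1.88590
Sum of squared deviations: (−0.18010)² + (−0.62220)² + (+0.59270)² + (+0.40120)² + (−0.11530)² + (−0.30100)² + (+0.07910)² + (+0.08960)² + (+0.11120)² + (−0.05520)² = 1.06542
Variance = 1.06542 / 9 = 0.11838
SE* = √0.11838

SE* = 0.3441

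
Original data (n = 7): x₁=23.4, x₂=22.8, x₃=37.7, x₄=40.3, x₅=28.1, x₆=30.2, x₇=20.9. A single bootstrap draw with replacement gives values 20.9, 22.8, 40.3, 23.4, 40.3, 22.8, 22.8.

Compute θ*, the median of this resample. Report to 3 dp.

θ* = 22.800

Sorted: 20.9, 22.8, 22.8, 22.8, 23.4, 40.3, 40.3
Median = middle value = 22.800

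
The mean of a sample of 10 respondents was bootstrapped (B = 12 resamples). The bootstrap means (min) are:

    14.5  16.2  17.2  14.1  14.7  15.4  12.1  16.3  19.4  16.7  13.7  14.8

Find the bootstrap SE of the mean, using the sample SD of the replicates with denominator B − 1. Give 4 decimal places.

Bootstrap SE is the standard deviation of the 12 replicate means.
Mean of replicates: (14.5 + 16.2 + 17.2 + 14.1 + 14.7 + 15.4 + 12.1 + 16.3 + 19.4 + 16.7 + 13.7 + 14.8) / 12 = 185.10000 / 12 = 15.42500
Sum of squared deviations: (−0.92500)² + (+0.77500)² + (+1.77500)² + (−1.32500)² + (−0.72500)² + (−0.02500)² + (−3.32500)² + (+0.87500)² + (+3.97500)² + (+1.27500)² + (−1.72500)² + (−0.62500)² = 39.50250
Variance = 39.50250 / 11 = 3.59114
SE* = √3.59114

SE* = 1.8950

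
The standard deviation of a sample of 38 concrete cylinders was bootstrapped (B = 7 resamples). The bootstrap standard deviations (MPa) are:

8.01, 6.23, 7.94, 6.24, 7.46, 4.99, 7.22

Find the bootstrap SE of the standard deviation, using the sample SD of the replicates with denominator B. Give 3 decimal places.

Bootstrap SE is the standard deviation of the 7 replicate standard deviations.
Mean of replicates: (8.01 + 6.23 + 7.94 + 6.24 + 7.46 + 4.99 + 7.22) / 7 = 48.0900 / 7 = 6.8700
Sum of squared deviations: (+1.1400)² + (−0.6400)² + (+1.0700)² + (−0.6300)² + (+0.5900)² + (−1.8800)² + (+0.3500)² = 7.2560
Variance = 7.2560 / 7 = 1.0366
SE* = √1.0366

SE* = 1.018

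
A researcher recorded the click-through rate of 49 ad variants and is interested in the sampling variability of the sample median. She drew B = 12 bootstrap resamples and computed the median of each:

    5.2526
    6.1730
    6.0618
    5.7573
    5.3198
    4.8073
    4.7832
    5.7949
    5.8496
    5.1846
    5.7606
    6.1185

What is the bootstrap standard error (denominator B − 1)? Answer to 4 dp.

SE* = 0.4880

Bootstrap SE is the standard deviation of the 12 replicate medians.
Mean of replicates: (5.2526 + 6.1730 + 6.0618 + 5.7573 + 5.3198 + 4.8073 + 4.7832 + 5.7949 + 5.8496 + 5.1846 + 5.7606 + 6.1185) / 12 = 66.86320 / 12 = 5.57193
Sum of squared deviations: (−0.31933)² + (+0.60107)² + (+0.48987)² + (+0.18537)² + (−0.25213)² + (−0.76463)² + (−0.78873)² + (+0.22297)² + (+0.27767)² + (−0.38733)² + (+0.18867)² + (+0.54657)² = 2.61909
Variance = 2.61909 / 11 = 0.23810
SE* = √0.23810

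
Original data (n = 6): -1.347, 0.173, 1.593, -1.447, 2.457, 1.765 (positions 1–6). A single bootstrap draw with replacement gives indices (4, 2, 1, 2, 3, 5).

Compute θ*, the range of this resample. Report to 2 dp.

θ* = 3.90

Resample values: -1.447, 0.173, -1.347, 0.173, 1.593, 2.457.
Range = 2.457 − -1.447 = 3.90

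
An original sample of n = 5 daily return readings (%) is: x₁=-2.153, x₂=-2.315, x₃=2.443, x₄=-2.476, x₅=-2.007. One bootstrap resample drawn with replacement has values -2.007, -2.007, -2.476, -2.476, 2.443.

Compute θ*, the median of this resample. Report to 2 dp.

Sorted: -2.476, -2.476, -2.007, -2.007, 2.443
Median = middle value = -2.01

θ* = -2.01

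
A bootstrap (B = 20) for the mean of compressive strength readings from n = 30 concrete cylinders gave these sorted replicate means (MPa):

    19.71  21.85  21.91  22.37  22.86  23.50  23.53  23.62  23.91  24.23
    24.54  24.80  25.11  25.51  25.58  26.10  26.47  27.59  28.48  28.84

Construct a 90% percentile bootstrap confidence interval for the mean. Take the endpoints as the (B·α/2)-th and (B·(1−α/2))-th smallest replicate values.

(19.71, 28.48)

α = 0.10; lower rank = 20 × 0.050 = 1; upper rank = 20 × 0.950 = 19.
The 1st smallest replicate is 19.71; the 19th is 28.48.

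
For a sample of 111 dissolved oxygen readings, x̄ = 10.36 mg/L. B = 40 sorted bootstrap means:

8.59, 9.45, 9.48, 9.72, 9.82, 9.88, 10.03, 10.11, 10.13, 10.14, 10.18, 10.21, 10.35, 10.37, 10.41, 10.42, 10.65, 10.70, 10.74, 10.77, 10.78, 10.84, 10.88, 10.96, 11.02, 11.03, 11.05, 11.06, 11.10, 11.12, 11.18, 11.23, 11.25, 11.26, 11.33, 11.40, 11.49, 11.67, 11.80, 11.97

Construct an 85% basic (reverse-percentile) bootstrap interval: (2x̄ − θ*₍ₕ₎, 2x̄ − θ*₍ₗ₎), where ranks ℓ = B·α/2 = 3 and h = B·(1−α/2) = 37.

(9.23, 11.24)

Percentile endpoints at ranks 3 and 37: θ*₍3₎ = 9.48, θ*₍37₎ = 11.49.
Basic interval reflects these around x̄:
  lower = 2 × 10.36 − 11.49 = 9.23
  upper = 2 × 10.36 − 9.48 = 11.24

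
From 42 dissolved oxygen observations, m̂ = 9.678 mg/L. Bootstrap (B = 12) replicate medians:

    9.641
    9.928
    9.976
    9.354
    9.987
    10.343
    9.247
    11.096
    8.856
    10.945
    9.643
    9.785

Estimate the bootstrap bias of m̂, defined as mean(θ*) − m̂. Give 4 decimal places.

bias = +0.2221

mean(θ*) = (9.641 + 9.928 + 9.976 + 9.354 + 9.987 + 10.343 + 9.247 + 11.096 + 8.856 + 10.945 + 9.643 + 9.785) / 12 = 9.90008
bias = 9.90008 − 9.678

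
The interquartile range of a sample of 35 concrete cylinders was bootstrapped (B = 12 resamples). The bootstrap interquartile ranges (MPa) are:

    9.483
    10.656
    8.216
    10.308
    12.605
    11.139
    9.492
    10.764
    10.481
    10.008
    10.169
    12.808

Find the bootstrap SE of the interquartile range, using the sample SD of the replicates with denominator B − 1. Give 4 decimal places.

Bootstrap SE is the standard deviation of the 12 replicate interquartile ranges.
Mean of replicates: (9.483 + 10.656 + 8.216 + 10.308 + 12.605 + 11.139 + 9.492 + 10.764 + 10.481 + 10.008 + 10.169 + 12.808) / 12 = 126.12900 / 12 = 10.51075
Sum of squared deviations: (−1.02775)² + (+0.14525)² + (−2.29475)² + (−0.20275)² + (+2.09425)² + (+0.62825)² + (−1.01875)² + (+0.25325)² + (−0.02975)² + (−0.50275)² + (−0.34175)² + (+2.29725)² = 17.91471
Variance = 17.91471 / 11 = 1.62861
SE* = √1.62861

SE* = 1.2762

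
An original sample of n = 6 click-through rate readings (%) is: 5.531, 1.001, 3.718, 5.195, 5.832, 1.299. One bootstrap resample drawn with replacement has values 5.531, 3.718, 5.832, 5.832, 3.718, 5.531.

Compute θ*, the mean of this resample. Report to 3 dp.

Mean = (5.531 + 3.718 + 5.832 + 5.832 + 3.718 + 5.531) / 6 = 30.1620 / 6 = 5.027

θ* = 5.027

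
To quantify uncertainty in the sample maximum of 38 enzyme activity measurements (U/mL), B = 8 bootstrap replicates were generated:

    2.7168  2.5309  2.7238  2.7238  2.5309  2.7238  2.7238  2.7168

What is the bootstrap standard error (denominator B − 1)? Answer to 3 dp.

Bootstrap SE is the standard deviation of the 8 replicate maximums.
Mean of replicates: (2.7168 + 2.5309 + 2.7238 + 2.7238 + 2.5309 + 2.7238 + 2.7238 + 2.7168) / 8 = 21.39060 / 8 = 2.67382
Sum of squared deviations: (+0.04298)² + (−0.14292)² + (+0.04998)² + (+0.04998)² + (−0.14292)² + (+0.04998)² + (+0.04998)² + (+0.04298)² = 0.05454
Variance = 0.05454 / 7 = 0.00779
SE* = √0.00779

SE* = 0.088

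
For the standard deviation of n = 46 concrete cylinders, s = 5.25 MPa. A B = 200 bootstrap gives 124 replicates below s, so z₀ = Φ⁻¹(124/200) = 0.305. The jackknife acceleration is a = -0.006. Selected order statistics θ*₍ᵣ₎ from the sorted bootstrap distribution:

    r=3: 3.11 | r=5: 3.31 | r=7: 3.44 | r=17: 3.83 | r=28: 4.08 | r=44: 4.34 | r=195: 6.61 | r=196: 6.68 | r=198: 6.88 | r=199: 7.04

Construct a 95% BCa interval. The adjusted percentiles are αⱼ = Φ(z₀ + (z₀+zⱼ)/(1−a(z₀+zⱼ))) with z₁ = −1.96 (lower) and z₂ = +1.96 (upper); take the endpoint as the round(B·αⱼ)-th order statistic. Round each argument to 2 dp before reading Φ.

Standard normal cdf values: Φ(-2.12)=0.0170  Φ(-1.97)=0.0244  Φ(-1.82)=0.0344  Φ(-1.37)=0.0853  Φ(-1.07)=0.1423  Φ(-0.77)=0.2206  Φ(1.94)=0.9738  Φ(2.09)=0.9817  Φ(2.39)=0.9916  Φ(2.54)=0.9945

(3.83, 7.04)

Lower: z₀ + z₁ = 0.305 + (-1.960) = -1.655; 1 − a(z₀+z₁) = 1 − (-0.006)(-1.655) = 0.9901; argument = 0.305 + (-1.655)/0.9901 = -1.3666 → -1.37.
α₁ = Φ(-1.37) = 0.0853; rank = round(200 × 0.0853) = 17; θ*₍17₎ = 3.83.
Upper: z₀ + z₂ = 2.265; 1 − a(z₀+z₂) = 1.0136; argument = 2.5396 → 2.54; α₂ = 0.9945; rank = 199; θ*₍199₎ = 7.04.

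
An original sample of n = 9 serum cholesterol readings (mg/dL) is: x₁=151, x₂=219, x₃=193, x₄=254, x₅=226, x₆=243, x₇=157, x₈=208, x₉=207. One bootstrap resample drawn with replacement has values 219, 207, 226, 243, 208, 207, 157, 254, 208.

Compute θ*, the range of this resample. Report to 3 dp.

θ* = 97.000

Range = 254 − 157 = 97.000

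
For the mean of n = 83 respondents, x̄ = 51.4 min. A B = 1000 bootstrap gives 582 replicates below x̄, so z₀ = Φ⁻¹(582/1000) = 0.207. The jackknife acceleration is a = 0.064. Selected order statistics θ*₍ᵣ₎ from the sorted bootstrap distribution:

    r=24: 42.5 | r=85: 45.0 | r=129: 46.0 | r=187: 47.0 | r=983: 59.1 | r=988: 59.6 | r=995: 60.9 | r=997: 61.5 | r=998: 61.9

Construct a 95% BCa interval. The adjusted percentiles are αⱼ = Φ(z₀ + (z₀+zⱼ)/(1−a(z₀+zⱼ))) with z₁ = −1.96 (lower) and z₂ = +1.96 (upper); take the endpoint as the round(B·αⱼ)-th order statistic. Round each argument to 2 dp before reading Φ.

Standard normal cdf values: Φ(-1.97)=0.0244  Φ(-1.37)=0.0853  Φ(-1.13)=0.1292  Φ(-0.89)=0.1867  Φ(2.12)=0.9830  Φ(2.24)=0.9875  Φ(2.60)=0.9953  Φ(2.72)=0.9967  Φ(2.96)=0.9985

(45.0, 61.5)

Lower: z₀ + z₁ = 0.207 + (-1.960) = -1.753; 1 − a(z₀+z₁) = 1 − (0.064)(-1.753) = 1.1122; argument = 0.207 + (-1.753)/1.1122 = -1.3692 → -1.37.
α₁ = Φ(-1.37) = 0.0853; rank = round(1000 × 0.0853) = 85; θ*₍85₎ = 45.0.
Upper: z₀ + z₂ = 2.167; 1 − a(z₀+z₂) = 0.8613; argument = 2.7229 → 2.72; α₂ = 0.9967; rank = 997; θ*₍997₎ = 61.5.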